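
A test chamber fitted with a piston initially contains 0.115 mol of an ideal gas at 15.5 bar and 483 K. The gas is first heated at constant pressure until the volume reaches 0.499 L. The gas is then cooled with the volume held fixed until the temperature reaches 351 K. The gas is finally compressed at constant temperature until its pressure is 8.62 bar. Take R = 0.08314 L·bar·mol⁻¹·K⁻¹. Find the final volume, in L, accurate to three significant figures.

From PV = nRT: V₁ = nRT₁/P₁ = 0.2979 L.
P constant ⇒ V ∝ T: P₂ = P₁; T₂ = T₁·(V₂/V₁) = 809.0 K.
V constant ⇒ P ∝ T: V₃ = V₂; P₃ = P₂·(T₃/T₂) = 6.725 bar.
T constant ⇒ Boyle's law P V = const: T₄ = T₃; V₄ = V₃·(P₃/P₄) = 0.3893 L.

V₄ ≈ 0.389 L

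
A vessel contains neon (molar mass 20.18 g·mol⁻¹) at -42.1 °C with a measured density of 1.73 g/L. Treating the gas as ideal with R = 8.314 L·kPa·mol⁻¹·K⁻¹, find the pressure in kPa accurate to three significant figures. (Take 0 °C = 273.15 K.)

P ≈ 165 kPa

ρ = PM/(RT) ⇒ P = ρRT/M = (1.73 × 8.314 × 231.0) / 20.18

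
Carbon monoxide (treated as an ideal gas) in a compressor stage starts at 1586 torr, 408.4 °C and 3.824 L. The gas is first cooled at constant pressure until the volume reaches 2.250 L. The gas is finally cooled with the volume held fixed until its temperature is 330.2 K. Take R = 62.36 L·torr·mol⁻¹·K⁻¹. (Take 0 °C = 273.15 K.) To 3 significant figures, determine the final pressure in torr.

P₃ ≈ 1.31e+03 torr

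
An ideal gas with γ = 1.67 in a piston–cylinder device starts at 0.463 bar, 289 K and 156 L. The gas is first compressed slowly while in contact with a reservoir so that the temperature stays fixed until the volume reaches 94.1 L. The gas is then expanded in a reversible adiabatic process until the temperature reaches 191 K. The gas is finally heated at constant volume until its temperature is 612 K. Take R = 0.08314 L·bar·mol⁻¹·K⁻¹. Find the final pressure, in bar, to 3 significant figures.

T constant ⇒ Boyle's law P V = const: T₂ = T₁; P₂ = P₁·(V₁/V₂) = 0.7676 bar.
Reversible adiabatic, γ = 1.67: P₃ = P₂·(T₃/T₂)^(γ/(γ−1)) = 0.2734 bar; V₃ = V₂·(T₂/T₃)^(1/(γ−1)) = 174.6 L.
Isochoric, so P/T is constant: V₄ = V₃; P₄ = P₃·(T₄/T₃) = 0.8760 bar.

P₄ ≈ 0.876 bar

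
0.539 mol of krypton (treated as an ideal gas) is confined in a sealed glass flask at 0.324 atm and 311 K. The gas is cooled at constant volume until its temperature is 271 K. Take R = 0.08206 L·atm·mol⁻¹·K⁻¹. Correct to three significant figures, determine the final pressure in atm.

P₂ ≈ 0.282 atm

From PV = nRT: V₁ = nRT₁/P₁ = 42.46 L.
Isochoric, so P/T is constant: V₂ = V₁; P₂ = P₁·(T₂/T₁) = 0.2823 atm.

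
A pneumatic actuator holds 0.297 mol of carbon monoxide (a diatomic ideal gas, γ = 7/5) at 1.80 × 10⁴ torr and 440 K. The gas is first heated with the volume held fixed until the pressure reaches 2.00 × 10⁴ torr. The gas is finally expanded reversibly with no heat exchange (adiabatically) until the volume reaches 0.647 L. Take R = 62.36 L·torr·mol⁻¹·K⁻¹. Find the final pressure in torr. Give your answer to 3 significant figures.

From PV = nRT: V₁ = nRT₁/P₁ = 0.4527 L.
Isochoric, so P/T is constant: V₂ = V₁; T₂ = T₁·(P₂/P₁) = 488.9 K.
Adiabatic (γ = 7/5), T V^(γ−1) and P V^γ constant: T₃ = T₂·(V₂/V₃)^(γ−1) = 423.8 K; P₃ = P₂·(V₂/V₃)^γ = 1.213e+04 torr.

P₃ ≈ 1.21e+04 torr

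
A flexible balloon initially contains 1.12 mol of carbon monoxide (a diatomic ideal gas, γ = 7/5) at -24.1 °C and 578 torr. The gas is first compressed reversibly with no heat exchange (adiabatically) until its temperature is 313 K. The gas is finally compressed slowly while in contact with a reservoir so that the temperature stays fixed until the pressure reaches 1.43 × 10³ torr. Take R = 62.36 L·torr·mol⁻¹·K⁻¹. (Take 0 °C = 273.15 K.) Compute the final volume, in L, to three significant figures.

V₃ ≈ 15.3 L

Convert: T₁ = 249.0 K.
From PV = nRT: V₁ = nRT₁/P₁ = 30.09 L.
Adiabatic (γ = 7/5), T V^(γ−1) and P V^γ constant: P₂ = P₁·(T₂/T₁)^(γ/(γ−1)) = 1286 torr; V₂ = V₁·(T₁/T₂)^(1/(γ−1)) = 17.00 L.
T constant ⇒ Boyle's law P V = const: T₃ = T₂; V₃ = V₂·(P₂/P₃) = 15.29 L.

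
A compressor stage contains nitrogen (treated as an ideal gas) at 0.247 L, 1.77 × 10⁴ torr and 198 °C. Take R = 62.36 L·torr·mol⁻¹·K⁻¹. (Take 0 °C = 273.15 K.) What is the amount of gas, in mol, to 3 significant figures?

n ≈ 0.149 mol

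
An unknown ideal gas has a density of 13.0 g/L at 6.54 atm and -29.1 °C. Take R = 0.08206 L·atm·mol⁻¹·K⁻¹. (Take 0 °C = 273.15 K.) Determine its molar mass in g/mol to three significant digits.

ρ = PM/(RT) ⇒ M = ρRT/P = (13.0 × 0.08206 × 244.0) / 6.54

M ≈ 39.8 g/mol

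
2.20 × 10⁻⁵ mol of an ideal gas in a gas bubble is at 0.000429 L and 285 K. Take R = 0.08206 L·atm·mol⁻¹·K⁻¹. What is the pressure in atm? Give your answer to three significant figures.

PV = nRT ⇒ P = nRT/V = (2.20e-05 × 0.08206 × 285) / 0.000429

P ≈ 1.20 atm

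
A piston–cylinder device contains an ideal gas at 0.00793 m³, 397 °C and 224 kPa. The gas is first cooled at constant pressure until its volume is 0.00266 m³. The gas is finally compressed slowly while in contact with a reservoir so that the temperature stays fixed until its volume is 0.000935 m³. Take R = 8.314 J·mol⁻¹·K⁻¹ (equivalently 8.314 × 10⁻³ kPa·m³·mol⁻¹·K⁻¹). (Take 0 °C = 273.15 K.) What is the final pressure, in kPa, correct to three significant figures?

P₃ ≈ 637 kPa

Convert: T₁ = 670.1 K.
Isobaric, so V/T is constant: P₂ = P₁; T₂ = T₁·(V₂/V₁) = 224.8 K.
T constant ⇒ Boyle's law P V = const: T₃ = T₂; P₃ = P₂·(V₂/V₃) = 637.3 kPa.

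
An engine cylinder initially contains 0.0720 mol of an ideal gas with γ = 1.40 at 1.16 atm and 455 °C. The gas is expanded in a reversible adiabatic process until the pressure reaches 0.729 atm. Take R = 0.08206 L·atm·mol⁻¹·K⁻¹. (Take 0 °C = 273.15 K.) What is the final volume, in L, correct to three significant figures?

V₂ ≈ 5.17 L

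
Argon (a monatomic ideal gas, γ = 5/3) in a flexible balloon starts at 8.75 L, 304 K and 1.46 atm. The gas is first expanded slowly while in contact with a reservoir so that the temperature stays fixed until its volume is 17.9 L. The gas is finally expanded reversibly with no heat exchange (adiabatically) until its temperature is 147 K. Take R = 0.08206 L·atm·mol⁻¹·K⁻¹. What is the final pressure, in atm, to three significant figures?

T constant ⇒ Boyle's law P V = const: T₂ = T₁; P₂ = P₁·(V₁/V₂) = 0.7137 atm.
Reversible adiabatic, γ = 5/3: P₃ = P₂·(T₃/T₂)^(γ/(γ−1)) = 0.1160 atm; V₃ = V₂·(T₂/T₃)^(1/(γ−1)) = 53.23 L.

P₃ ≈ 0.116 atm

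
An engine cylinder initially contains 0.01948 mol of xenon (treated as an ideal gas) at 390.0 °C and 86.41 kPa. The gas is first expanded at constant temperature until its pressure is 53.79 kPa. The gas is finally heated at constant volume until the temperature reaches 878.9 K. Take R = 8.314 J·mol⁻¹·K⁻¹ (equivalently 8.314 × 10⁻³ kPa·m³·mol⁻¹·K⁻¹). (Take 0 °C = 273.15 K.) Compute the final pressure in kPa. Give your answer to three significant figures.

P₃ ≈ 71.3 kPa

Convert: T₁ = 663.1 K.
From PV = nRT: V₁ = nRT₁/P₁ = 0.001243 m³.
T constant ⇒ Boyle's law P V = const: T₂ = T₁; V₂ = V₁·(P₁/P₂) = 0.001997 m³.
Isochoric, so P/T is constant: V₃ = V₂; P₃ = P₂·(T₃/T₂) = 71.29 kPa.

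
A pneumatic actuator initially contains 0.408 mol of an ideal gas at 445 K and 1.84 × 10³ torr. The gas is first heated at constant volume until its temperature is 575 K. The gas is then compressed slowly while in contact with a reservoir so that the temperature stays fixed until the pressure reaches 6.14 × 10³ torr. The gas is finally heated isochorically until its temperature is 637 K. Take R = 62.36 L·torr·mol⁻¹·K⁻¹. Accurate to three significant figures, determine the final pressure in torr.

P₄ ≈ 6.80e+03 torr

From PV = nRT: V₁ = nRT₁/P₁ = 6.153 L.
V constant ⇒ P ∝ T: V₂ = V₁; P₂ = P₁·(T₂/T₁) = 2378 torr.
T constant ⇒ Boyle's law P V = const: T₃ = T₂; V₃ = V₂·(P₂/P₃) = 2.383 L.
Isochoric, so P/T is constant: V₄ = V₃; P₄ = P₃·(T₄/T₃) = 6802 torr.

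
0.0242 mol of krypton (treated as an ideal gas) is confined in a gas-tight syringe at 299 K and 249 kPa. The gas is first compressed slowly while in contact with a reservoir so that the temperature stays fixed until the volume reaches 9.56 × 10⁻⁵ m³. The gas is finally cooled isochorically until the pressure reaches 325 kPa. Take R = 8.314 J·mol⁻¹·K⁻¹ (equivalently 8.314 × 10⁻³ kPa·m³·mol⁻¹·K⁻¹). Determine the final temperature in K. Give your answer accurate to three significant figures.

T₃ ≈ 154 K

From PV = nRT: V₁ = nRT₁/P₁ = 0.0002416 m³.
T constant ⇒ Boyle's law P V = const: T₂ = T₁; P₂ = P₁·(V₁/V₂) = 629.3 kPa.
V constant ⇒ P ∝ T: V₃ = V₂; T₃ = T₂·(P₃/P₂) = 154.4 K.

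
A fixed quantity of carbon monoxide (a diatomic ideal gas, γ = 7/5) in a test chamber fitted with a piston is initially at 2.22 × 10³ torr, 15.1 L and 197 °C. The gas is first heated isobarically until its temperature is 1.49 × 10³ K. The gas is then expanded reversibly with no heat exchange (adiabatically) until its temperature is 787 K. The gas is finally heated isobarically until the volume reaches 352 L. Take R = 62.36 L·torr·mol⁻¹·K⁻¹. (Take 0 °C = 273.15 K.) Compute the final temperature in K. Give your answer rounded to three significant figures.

T₄ ≈ 1.17e+03 K

Convert: T₁ = 470.1 K.
Isobaric, so V/T is constant: P₂ = P₁; V₂ = V₁·(T₂/T₁) = 47.85 L.
Reversible adiabatic, γ = 7/5: P₃ = P₂·(T₃/T₂)^(γ/(γ−1)) = 237.7 torr; V₃ = V₂·(T₂/T₃)^(1/(γ−1)) = 236.0 L.
Isobaric, so V/T is constant: P₄ = P₃; T₄ = T₃·(V₄/V₃) = 1174 K.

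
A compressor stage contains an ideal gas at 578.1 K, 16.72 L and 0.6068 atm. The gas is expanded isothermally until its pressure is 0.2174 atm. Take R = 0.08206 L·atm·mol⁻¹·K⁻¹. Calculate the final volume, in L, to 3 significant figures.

V₂ ≈ 46.7 L

Isothermal, so P V is constant: T₂ = T₁; V₂ = V₁·(P₁/P₂) = 46.67 L.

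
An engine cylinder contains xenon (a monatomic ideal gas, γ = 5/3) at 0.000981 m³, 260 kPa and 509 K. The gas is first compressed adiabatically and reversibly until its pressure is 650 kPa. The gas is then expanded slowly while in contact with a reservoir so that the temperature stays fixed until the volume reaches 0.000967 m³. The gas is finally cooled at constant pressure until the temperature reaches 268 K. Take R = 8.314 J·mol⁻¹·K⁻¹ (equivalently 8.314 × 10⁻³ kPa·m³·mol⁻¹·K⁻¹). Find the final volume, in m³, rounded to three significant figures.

Reversible adiabatic, γ = 5/3: T₂ = T₁·(P₂/P₁)^((γ−1)/γ) = 734.3 K; V₂ = V₁·(P₁/P₂)^(1/γ) = 0.0005661 m³.
T constant ⇒ Boyle's law P V = const: T₃ = T₂; P₃ = P₂·(V₂/V₃) = 380.5 kPa.
Isobaric, so V/T is constant: P₄ = P₃; V₄ = V₃·(T₄/T₃) = 0.0003529 m³.

V₄ ≈ 0.000353 m³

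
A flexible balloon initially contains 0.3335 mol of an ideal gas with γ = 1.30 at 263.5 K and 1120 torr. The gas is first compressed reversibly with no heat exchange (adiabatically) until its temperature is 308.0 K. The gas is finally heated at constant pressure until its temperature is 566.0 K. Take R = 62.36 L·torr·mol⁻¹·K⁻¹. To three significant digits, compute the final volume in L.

V₃ ≈ 5.34 L

From PV = nRT: V₁ = nRT₁/P₁ = 4.893 L.
Reversible adiabatic, γ = 1.30: P₂ = P₁·(T₂/T₁)^(γ/(γ−1)) = 2202 torr; V₂ = V₁·(T₁/T₂)^(1/(γ−1)) = 2.908 L.
P constant ⇒ V ∝ T: P₃ = P₂; V₃ = V₂·(T₃/T₂) = 5.345 L.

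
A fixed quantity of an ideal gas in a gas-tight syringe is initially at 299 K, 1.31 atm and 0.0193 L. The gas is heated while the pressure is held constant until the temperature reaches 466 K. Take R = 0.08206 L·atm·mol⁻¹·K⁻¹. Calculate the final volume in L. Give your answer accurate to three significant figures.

V₂ ≈ 0.0301 L

P constant ⇒ V ∝ T: P₂ = P₁; V₂ = V₁·(T₂/T₁) = 0.03008 L.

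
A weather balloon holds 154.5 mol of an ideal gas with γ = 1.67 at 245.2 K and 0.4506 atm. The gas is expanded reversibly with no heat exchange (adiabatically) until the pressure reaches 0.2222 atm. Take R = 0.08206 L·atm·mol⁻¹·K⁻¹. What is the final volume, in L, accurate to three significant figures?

From PV = nRT: V₁ = nRT₁/P₁ = 6899 L.
Reversible adiabatic, γ = 1.67: T₂ = T₁·(P₂/P₁)^((γ−1)/γ) = 184.6 K; V₂ = V₁·(P₁/P₂)^(1/γ) = 1.054e+04 L.

V₂ ≈ 1.05e+04 L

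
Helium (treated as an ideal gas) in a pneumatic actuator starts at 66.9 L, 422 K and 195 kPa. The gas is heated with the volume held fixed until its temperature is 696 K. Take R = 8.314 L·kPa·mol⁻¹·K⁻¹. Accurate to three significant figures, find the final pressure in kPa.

Isochoric, so P/T is constant: V₂ = V₁; P₂ = P₁·(T₂/T₁) = 321.6 kPa.

P₂ ≈ 322 kPa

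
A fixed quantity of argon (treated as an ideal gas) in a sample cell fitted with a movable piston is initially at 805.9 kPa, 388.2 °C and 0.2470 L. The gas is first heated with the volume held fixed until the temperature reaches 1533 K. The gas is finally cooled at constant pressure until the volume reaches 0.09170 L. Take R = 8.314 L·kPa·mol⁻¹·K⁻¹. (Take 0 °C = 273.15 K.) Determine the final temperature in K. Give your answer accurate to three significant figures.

T₃ ≈ 569 K

Convert: T₁ = 661.3 K.
V constant ⇒ P ∝ T: V₂ = V₁; P₂ = P₁·(T₂/T₁) = 1868 kPa.
P constant ⇒ V ∝ T: P₃ = P₂; T₃ = T₂·(V₃/V₂) = 569.1 K.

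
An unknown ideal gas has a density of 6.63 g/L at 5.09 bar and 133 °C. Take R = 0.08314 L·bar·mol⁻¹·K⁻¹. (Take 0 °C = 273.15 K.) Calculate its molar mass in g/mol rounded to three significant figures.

M ≈ 44.0 g/mol

ρ = PM/(RT) ⇒ M = ρRT/P = (6.63 × 0.08314 × 406.1) / 5.09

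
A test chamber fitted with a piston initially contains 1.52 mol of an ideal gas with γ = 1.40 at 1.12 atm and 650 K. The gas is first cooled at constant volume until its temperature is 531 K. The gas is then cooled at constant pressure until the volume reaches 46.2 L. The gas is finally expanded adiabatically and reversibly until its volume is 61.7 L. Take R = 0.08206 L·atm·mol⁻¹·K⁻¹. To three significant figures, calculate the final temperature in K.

T₄ ≈ 302 K

From PV = nRT: V₁ = nRT₁/P₁ = 72.39 L.
Isochoric, so P/T is constant: V₂ = V₁; P₂ = P₁·(T₂/T₁) = 0.9150 atm.
Isobaric, so V/T is constant: P₃ = P₂; T₃ = T₂·(V₃/V₂) = 338.9 K.
Adiabatic (γ = 1.40), T V^(γ−1) and P V^γ constant: T₄ = T₃·(V₃/V₄)^(γ−1) = 301.9 K; P₄ = P₃·(V₃/V₄)^γ = 0.6102 atm.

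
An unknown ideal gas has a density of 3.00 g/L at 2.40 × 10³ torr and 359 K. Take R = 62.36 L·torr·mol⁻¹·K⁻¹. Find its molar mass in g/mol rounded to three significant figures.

M ≈ 28.0 g/mol

ρ = PM/(RT) ⇒ M = ρRT/P = (3.00 × 62.36 × 359.0) / 2.40e+03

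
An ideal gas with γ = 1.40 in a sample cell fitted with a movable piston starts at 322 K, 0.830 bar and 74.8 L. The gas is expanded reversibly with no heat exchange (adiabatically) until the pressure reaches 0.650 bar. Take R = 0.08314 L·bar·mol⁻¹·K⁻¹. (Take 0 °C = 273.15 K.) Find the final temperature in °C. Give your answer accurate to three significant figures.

T₂ ≈ 27.1 °C

Reversible adiabatic, γ = 1.40: T₂ = T₁·(P₂/P₁)^((γ−1)/γ) = 300.3 K; V₂ = V₁·(P₁/P₂)^(1/γ) = 89.07 L.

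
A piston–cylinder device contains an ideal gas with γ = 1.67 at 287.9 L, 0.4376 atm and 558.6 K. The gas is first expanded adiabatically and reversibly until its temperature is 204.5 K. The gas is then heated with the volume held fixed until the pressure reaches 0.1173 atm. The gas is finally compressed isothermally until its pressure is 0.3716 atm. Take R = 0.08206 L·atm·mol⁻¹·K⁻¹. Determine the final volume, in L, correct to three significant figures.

Reversible adiabatic, γ = 1.67: P₂ = P₁·(T₂/T₁)^(γ/(γ−1)) = 0.03575 atm; V₂ = V₁·(T₁/T₂)^(1/(γ−1)) = 1290 L.
V constant ⇒ P ∝ T: V₃ = V₂; T₃ = T₂·(P₃/P₂) = 670.9 K.
Isothermal, so P V is constant: T₄ = T₃; V₄ = V₃·(P₃/P₄) = 407.2 L.

V₄ ≈ 407 L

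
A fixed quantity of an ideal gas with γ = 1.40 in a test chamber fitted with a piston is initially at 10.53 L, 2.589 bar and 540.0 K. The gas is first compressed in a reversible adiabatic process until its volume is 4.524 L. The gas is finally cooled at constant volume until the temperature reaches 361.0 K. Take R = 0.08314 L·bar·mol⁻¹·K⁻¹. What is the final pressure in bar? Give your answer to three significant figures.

P₃ ≈ 4.03 bar

Reversible adiabatic, γ = 1.40: T₂ = T₁·(V₁/V₂)^(γ−1) = 757.1 K; P₂ = P₁·(V₁/V₂)^γ = 8.449 bar.
V constant ⇒ P ∝ T: V₃ = V₂; P₃ = P₂·(T₃/T₂) = 4.029 bar.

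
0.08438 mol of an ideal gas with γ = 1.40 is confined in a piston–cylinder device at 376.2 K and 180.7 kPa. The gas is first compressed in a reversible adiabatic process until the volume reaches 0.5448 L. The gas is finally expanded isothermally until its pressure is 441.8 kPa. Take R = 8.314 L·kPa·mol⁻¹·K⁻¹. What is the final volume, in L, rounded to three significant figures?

From PV = nRT: V₁ = nRT₁/P₁ = 1.461 L.
Adiabatic (γ = 1.40), T V^(γ−1) and P V^γ constant: T₂ = T₁·(V₁/V₂)^(γ−1) = 558.1 K; P₂ = P₁·(V₁/V₂)^γ = 718.7 kPa.
T constant ⇒ Boyle's law P V = const: T₃ = T₂; V₃ = V₂·(P₂/P₃) = 0.8862 L.

V₃ ≈ 0.886 L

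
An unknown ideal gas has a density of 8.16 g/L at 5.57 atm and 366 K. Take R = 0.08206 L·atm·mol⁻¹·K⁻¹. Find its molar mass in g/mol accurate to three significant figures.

M ≈ 44.0 g/mol

ρ = PM/(RT) ⇒ M = ρRT/P = (8.16 × 0.08206 × 366.0) / 5.57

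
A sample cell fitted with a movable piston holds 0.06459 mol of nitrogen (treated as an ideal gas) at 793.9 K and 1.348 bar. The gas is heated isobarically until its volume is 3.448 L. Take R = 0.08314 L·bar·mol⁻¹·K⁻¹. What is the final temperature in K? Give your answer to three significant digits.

From PV = nRT: V₁ = nRT₁/P₁ = 3.163 L.
Isobaric, so V/T is constant: P₂ = P₁; T₂ = T₁·(V₂/V₁) = 865.5 K.

T₂ ≈ 866 K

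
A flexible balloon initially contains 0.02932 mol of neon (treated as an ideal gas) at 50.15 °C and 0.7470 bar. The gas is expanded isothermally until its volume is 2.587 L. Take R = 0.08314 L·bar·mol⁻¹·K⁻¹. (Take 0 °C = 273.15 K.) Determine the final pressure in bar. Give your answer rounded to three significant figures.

P₂ ≈ 0.305 bar

Convert: T₁ = 323.3 K.
From PV = nRT: V₁ = nRT₁/P₁ = 1.055 L.
Isothermal, so P V is constant: T₂ = T₁; P₂ = P₁·(V₁/V₂) = 0.3046 bar.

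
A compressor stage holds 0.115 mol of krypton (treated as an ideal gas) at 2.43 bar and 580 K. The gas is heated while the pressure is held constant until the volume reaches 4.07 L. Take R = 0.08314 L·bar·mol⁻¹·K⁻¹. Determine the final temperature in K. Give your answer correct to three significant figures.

T₂ ≈ 1.03e+03 K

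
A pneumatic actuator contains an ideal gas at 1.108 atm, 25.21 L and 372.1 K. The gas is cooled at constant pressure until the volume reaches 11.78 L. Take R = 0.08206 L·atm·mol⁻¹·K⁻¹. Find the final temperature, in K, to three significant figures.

T₂ ≈ 174 K

P constant ⇒ V ∝ T: P₂ = P₁; T₂ = T₁·(V₂/V₁) = 173.9 K.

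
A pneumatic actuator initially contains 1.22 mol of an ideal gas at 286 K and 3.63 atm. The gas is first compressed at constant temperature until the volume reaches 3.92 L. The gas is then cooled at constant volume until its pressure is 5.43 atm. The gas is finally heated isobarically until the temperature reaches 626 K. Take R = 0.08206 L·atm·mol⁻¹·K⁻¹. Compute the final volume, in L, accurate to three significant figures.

V₄ ≈ 11.5 L

From PV = nRT: V₁ = nRT₁/P₁ = 7.888 L.
T constant ⇒ Boyle's law P V = const: T₂ = T₁; P₂ = P₁·(V₁/V₂) = 7.304 atm.
V constant ⇒ P ∝ T: V₃ = V₂; T₃ = T₂·(P₃/P₂) = 212.6 K.
P constant ⇒ V ∝ T: P₄ = P₃; V₄ = V₃·(T₄/T₃) = 11.54 L.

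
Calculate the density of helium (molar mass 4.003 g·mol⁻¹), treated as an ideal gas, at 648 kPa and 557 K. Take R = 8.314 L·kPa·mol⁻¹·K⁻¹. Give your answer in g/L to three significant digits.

ρ = PM/(RT) = (648 × 4.003) / (8.314 × 557.0)

ρ ≈ 0.560 g/L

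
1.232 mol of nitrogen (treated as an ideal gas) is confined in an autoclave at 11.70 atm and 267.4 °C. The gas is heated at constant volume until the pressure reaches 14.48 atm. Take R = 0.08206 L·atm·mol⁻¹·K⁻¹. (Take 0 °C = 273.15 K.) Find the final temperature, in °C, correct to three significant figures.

T₂ ≈ 396 °C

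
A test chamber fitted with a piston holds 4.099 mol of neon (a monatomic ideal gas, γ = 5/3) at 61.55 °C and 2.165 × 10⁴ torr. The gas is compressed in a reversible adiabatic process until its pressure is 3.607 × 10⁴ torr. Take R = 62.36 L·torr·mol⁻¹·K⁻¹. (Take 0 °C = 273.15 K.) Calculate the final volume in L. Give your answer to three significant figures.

V₂ ≈ 2.91 L

Convert: T₁ = 334.7 K.
From PV = nRT: V₁ = nRT₁/P₁ = 3.952 L.
Reversible adiabatic, γ = 5/3: T₂ = T₁·(P₂/P₁)^((γ−1)/γ) = 410.5 K; V₂ = V₁·(P₁/P₂)^(1/γ) = 2.909 L.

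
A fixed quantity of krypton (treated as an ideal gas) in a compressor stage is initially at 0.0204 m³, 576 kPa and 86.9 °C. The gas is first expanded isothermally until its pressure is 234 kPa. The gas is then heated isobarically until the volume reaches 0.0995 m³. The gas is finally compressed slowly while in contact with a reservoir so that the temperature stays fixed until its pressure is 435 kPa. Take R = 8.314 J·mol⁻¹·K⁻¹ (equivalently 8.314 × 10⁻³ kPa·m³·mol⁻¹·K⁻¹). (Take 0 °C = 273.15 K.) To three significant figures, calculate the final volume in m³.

V₄ ≈ 0.0535 m³

Convert: T₁ = 360.0 K.
T constant ⇒ Boyle's law P V = const: T₂ = T₁; V₂ = V₁·(P₁/P₂) = 0.05022 m³.
Isobaric, so V/T is constant: P₃ = P₂; T₃ = T₂·(V₃/V₂) = 713.4 K.
T constant ⇒ Boyle's law P V = const: T₄ = T₃; V₄ = V₃·(P₃/P₄) = 0.05352 m³.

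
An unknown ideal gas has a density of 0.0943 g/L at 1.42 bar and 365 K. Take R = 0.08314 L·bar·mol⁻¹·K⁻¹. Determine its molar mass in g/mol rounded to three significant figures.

M ≈ 2.02 g/mol

ρ = PM/(RT) ⇒ M = ρRT/P = (0.0943 × 0.08314 × 365.0) / 1.42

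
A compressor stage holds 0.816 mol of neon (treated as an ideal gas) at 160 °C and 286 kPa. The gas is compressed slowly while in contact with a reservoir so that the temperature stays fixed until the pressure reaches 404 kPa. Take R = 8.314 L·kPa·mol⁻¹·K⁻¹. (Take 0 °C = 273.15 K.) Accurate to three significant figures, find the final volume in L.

V₂ ≈ 7.27 L

Convert: T₁ = 433.1 K.
From PV = nRT: V₁ = nRT₁/P₁ = 10.27 L.
T constant ⇒ Boyle's law P V = const: T₂ = T₁; V₂ = V₁·(P₁/P₂) = 7.274 L.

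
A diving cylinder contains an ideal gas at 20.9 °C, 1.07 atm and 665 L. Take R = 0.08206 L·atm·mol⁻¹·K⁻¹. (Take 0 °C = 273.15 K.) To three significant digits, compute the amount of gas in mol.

n ≈ 29.5 mol

Convert: T = 294.05 K.
PV = nRT ⇒ n = PV/(RT) = (1.07 × 665) / (0.08206 × 294.05)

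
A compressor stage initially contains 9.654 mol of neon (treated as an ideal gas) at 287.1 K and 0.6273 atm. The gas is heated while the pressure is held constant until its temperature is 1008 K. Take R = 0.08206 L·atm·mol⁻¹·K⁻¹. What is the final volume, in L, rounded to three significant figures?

From PV = nRT: V₁ = nRT₁/P₁ = 362.6 L.
Isobaric, so V/T is constant: P₂ = P₁; V₂ = V₁·(T₂/T₁) = 1273 L.

V₂ ≈ 1.27e+03 L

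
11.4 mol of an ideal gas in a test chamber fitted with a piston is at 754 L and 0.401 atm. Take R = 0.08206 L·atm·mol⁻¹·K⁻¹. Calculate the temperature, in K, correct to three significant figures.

T ≈ 323 K

PV = nRT ⇒ T = PV/(nR) = (0.401 × 754) / (11.4 × 0.08206)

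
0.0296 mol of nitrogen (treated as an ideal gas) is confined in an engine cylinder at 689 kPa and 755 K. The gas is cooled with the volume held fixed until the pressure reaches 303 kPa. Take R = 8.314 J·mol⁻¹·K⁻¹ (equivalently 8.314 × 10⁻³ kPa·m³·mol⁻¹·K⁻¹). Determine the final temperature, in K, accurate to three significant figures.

From PV = nRT: V₁ = nRT₁/P₁ = 0.0002697 m³.
V constant ⇒ P ∝ T: V₂ = V₁; T₂ = T₁·(P₂/P₁) = 332.0 K.

T₂ ≈ 332 K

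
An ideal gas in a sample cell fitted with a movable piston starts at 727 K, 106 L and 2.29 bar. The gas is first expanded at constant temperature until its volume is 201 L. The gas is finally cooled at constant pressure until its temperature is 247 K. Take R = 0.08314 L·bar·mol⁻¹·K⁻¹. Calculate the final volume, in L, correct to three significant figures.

V₃ ≈ 68.3 L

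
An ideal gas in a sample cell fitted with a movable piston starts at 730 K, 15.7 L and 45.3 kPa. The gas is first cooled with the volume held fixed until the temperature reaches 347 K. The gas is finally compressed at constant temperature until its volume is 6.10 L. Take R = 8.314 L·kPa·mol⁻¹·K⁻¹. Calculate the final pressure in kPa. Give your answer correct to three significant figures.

P₃ ≈ 55.4 kPa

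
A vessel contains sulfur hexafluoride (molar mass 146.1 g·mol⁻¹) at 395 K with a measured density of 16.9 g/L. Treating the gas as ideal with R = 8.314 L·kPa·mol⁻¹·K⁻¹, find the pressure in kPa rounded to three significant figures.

P ≈ 380 kPa

ρ = PM/(RT) ⇒ P = ρRT/M = (16.9 × 8.314 × 395.0) / 146.1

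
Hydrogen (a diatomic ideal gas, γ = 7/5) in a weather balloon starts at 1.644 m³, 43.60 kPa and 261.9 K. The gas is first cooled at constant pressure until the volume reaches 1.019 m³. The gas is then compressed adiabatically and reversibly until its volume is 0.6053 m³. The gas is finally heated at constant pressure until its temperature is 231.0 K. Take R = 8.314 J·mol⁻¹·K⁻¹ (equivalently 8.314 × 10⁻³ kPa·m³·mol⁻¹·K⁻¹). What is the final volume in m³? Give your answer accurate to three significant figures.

P constant ⇒ V ∝ T: P₂ = P₁; T₂ = T₁·(V₂/V₁) = 162.3 K.
Reversible adiabatic, γ = 7/5: T₃ = T₂·(V₂/V₃)^(γ−1) = 199.9 K; P₃ = P₂·(V₂/V₃)^γ = 90.40 kPa.
Isobaric, so V/T is constant: P₄ = P₃; V₄ = V₃·(T₄/T₃) = 0.6993 m³.

V₄ ≈ 0.699 m³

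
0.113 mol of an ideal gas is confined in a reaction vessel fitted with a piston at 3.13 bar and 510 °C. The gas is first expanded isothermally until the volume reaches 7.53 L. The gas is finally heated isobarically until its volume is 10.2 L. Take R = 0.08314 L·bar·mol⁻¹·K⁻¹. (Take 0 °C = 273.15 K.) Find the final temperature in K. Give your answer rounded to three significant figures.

T₃ ≈ 1.06e+03 K

Convert: T₁ = 783.1 K.
From PV = nRT: V₁ = nRT₁/P₁ = 2.351 L.
Isothermal, so P V is constant: T₂ = T₁; P₂ = P₁·(V₁/V₂) = 0.9771 bar.
Isobaric, so V/T is constant: P₃ = P₂; T₃ = T₂·(V₃/V₂) = 1061 K.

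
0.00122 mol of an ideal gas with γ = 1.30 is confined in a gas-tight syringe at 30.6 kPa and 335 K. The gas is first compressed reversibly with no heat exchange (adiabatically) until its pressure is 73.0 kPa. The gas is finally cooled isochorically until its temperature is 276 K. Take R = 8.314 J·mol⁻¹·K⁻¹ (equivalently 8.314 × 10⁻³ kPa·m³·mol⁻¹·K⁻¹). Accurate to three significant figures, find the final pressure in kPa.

P₃ ≈ 49.2 kPa

From PV = nRT: V₁ = nRT₁/P₁ = 0.0001110 m³.
Adiabatic (γ = 1.30), T V^(γ−1) and P V^γ constant: T₂ = T₁·(P₂/P₁)^((γ−1)/γ) = 409.4 K; V₂ = V₁·(P₁/P₂)^(1/γ) = 5.689e-05 m³.
V constant ⇒ P ∝ T: V₃ = V₂; P₃ = P₂·(T₃/T₂) = 49.21 kPa.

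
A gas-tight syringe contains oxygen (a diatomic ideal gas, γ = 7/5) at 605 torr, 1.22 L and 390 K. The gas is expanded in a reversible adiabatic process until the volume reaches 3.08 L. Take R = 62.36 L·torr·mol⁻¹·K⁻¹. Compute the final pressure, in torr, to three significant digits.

Adiabatic (γ = 7/5), T V^(γ−1) and P V^γ constant: T₂ = T₁·(V₁/V₂)^(γ−1) = 269.3 K; P₂ = P₁·(V₁/V₂)^γ = 165.5 torr.

P₂ ≈ 165 torr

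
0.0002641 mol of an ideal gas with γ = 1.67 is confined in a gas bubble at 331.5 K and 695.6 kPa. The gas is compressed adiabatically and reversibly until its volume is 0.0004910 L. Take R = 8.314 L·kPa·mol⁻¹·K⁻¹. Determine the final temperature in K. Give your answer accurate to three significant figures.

From PV = nRT: V₁ = nRT₁/P₁ = 0.001046 L.
Reversible adiabatic, γ = 1.67: T₂ = T₁·(V₁/V₂)^(γ−1) = 550.4 K; P₂ = P₁·(V₁/V₂)^γ = 2461 kPa.

T₂ ≈ 550 K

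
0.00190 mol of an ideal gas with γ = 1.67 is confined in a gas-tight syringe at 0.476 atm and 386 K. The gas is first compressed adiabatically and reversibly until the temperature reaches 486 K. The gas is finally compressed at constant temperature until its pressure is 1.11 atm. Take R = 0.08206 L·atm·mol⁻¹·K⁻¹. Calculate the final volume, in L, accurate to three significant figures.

V₃ ≈ 0.0683 L

From PV = nRT: V₁ = nRT₁/P₁ = 0.1264 L.
Adiabatic (γ = 1.67), T V^(γ−1) and P V^γ constant: P₂ = P₁·(T₂/T₁)^(γ/(γ−1)) = 0.8452 atm; V₂ = V₁·(T₁/T₂)^(1/(γ−1)) = 0.08965 L.
T constant ⇒ Boyle's law P V = const: T₃ = T₂; V₃ = V₂·(P₂/P₃) = 0.06827 L.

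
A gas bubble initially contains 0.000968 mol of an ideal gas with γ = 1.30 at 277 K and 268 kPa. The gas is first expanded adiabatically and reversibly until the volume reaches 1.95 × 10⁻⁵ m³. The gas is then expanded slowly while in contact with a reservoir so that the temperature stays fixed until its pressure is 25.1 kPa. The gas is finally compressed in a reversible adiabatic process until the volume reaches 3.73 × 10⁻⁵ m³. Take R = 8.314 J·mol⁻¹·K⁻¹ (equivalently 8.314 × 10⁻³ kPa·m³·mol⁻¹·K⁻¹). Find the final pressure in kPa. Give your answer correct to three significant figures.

P₄ ≈ 55.6 kPa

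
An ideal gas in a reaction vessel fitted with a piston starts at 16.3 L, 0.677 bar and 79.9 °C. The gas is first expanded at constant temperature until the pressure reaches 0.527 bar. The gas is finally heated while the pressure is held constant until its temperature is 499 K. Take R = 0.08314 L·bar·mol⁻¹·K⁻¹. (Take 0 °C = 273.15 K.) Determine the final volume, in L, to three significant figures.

V₃ ≈ 29.6 L

Convert: T₁ = 353.0 K.
T constant ⇒ Boyle's law P V = const: T₂ = T₁; V₂ = V₁·(P₁/P₂) = 20.94 L.
Isobaric, so V/T is constant: P₃ = P₂; V₃ = V₂·(T₃/T₂) = 29.60 L.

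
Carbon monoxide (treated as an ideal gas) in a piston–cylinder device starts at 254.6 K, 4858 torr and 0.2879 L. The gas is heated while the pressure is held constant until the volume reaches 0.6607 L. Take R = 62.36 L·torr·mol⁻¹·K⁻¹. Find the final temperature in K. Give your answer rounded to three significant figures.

P constant ⇒ V ∝ T: P₂ = P₁; T₂ = T₁·(V₂/V₁) = 584.3 K.

T₂ ≈ 584 K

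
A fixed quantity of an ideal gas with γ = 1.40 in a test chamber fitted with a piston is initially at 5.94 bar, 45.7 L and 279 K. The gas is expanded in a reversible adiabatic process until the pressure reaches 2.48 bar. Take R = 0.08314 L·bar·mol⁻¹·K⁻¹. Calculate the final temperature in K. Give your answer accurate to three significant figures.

Reversible adiabatic, γ = 1.40: T₂ = T₁·(P₂/P₁)^((γ−1)/γ) = 217.4 K; V₂ = V₁·(P₁/P₂)^(1/γ) = 85.28 L.

T₂ ≈ 217 K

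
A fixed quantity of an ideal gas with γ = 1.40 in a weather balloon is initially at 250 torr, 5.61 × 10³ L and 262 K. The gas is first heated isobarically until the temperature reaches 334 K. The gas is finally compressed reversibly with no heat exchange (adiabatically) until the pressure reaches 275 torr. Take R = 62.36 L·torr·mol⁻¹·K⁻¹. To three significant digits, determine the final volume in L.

Isobaric, so V/T is constant: P₂ = P₁; V₂ = V₁·(T₂/T₁) = 7152 L.
Reversible adiabatic, γ = 1.40: T₃ = T₂·(P₃/P₂)^((γ−1)/γ) = 343.2 K; V₃ = V₂·(P₂/P₃)^(1/γ) = 6681 L.

V₃ ≈ 6.68e+03 L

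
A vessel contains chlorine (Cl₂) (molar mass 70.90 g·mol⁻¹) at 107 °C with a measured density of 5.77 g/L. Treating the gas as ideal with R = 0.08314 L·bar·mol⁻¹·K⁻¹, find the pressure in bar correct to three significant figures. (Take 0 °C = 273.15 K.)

ρ = PM/(RT) ⇒ P = ρRT/M = (5.77 × 0.08314 × 380.1) / 70.90

P ≈ 2.57 bar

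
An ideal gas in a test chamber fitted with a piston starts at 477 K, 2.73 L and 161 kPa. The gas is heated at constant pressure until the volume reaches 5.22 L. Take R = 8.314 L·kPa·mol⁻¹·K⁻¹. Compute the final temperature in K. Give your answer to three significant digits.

Isobaric, so V/T is constant: P₂ = P₁; T₂ = T₁·(V₂/V₁) = 912.1 K.

T₂ ≈ 912 K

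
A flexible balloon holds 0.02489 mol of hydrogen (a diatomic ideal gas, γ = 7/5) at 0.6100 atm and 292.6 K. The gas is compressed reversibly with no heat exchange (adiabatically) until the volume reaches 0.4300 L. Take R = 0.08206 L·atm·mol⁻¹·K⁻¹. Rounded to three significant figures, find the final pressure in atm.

P₂ ≈ 1.93 atm

From PV = nRT: V₁ = nRT₁/P₁ = 0.9797 L.
Adiabatic (γ = 7/5), T V^(γ−1) and P V^γ constant: T₂ = T₁·(V₁/V₂)^(γ−1) = 406.7 K; P₂ = P₁·(V₁/V₂)^γ = 1.932 atm.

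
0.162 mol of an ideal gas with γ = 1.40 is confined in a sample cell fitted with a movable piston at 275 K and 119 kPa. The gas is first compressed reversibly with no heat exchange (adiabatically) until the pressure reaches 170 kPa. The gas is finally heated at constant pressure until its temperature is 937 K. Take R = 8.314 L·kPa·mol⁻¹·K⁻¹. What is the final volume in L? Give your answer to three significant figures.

From PV = nRT: V₁ = nRT₁/P₁ = 3.113 L.
Adiabatic (γ = 1.40), T V^(γ−1) and P V^γ constant: T₂ = T₁·(P₂/P₁)^((γ−1)/γ) = 304.5 K; V₂ = V₁·(P₁/P₂)^(1/γ) = 2.412 L.
P constant ⇒ V ∝ T: P₃ = P₂; V₃ = V₂·(T₃/T₂) = 7.424 L.

V₃ ≈ 7.42 L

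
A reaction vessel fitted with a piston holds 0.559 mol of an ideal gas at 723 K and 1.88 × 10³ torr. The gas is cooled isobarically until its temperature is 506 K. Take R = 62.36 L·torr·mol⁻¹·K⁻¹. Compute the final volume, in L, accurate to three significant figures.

From PV = nRT: V₁ = nRT₁/P₁ = 13.41 L.
Isobaric, so V/T is constant: P₂ = P₁; V₂ = V₁·(T₂/T₁) = 9.382 L.

V₂ ≈ 9.38 L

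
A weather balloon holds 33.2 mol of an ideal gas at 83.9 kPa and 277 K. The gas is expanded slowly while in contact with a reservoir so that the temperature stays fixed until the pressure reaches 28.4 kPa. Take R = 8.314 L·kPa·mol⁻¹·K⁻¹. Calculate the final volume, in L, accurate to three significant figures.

From PV = nRT: V₁ = nRT₁/P₁ = 911.3 L.
Isothermal, so P V is constant: T₂ = T₁; V₂ = V₁·(P₁/P₂) = 2692 L.

V₂ ≈ 2.69e+03 L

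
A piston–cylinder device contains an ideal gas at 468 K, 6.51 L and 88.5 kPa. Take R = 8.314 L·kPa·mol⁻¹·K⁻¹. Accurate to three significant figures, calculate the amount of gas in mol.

n ≈ 0.148 mol

PV = nRT ⇒ n = PV/(RT) = (88.5 × 6.51) / (8.314 × 468)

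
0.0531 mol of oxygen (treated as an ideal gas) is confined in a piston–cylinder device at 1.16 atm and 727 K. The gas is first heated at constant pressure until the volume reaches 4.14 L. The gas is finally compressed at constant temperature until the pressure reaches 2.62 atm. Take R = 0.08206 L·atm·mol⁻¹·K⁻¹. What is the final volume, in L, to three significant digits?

From PV = nRT: V₁ = nRT₁/P₁ = 2.731 L.
P constant ⇒ V ∝ T: P₂ = P₁; T₂ = T₁·(V₂/V₁) = 1102 K.
T constant ⇒ Boyle's law P V = const: T₃ = T₂; V₃ = V₂·(P₂/P₃) = 1.833 L.

V₃ ≈ 1.83 L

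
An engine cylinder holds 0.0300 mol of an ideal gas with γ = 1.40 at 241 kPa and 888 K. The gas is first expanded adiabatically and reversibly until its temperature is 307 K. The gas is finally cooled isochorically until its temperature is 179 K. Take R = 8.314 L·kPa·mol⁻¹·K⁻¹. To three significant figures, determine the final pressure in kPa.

From PV = nRT: V₁ = nRT₁/P₁ = 0.9190 L.
Reversible adiabatic, γ = 1.40: P₂ = P₁·(T₂/T₁)^(γ/(γ−1)) = 5.855 kPa; V₂ = V₁·(T₁/T₂)^(1/(γ−1)) = 13.08 L.
V constant ⇒ P ∝ T: V₃ = V₂; P₃ = P₂·(T₃/T₂) = 3.414 kPa.

P₃ ≈ 3.41 kPa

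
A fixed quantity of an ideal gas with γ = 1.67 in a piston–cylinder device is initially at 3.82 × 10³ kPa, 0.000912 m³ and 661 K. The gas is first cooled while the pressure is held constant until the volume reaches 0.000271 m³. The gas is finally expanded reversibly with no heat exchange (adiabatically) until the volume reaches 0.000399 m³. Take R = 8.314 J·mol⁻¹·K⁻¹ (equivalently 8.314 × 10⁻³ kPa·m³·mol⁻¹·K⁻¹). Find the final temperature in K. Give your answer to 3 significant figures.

Isobaric, so V/T is constant: P₂ = P₁; T₂ = T₁·(V₂/V₁) = 196.4 K.
Reversible adiabatic, γ = 1.67: T₃ = T₂·(V₂/V₃)^(γ−1) = 151.6 K; P₃ = P₂·(V₂/V₃)^γ = 2002 kPa.

T₃ ≈ 152 K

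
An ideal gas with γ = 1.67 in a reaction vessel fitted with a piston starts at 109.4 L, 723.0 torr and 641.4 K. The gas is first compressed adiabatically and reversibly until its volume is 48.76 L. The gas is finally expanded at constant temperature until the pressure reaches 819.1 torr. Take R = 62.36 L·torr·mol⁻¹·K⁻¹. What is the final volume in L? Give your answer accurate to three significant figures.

V₃ ≈ 166 L

Reversible adiabatic, γ = 1.67: T₂ = T₁·(V₁/V₂)^(γ−1) = 1102 K; P₂ = P₁·(V₁/V₂)^γ = 2788 torr.
T constant ⇒ Boyle's law P V = const: T₃ = T₂; V₃ = V₂·(P₂/P₃) = 165.9 L.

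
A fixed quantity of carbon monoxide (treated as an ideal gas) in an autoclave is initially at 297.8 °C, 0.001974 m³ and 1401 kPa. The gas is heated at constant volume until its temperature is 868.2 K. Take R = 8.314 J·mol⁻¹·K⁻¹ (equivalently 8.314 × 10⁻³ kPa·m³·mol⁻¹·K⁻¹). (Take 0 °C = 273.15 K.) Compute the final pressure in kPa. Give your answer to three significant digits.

P₂ ≈ 2.13e+03 kPa

Convert: T₁ = 571.0 K.
V constant ⇒ P ∝ T: V₂ = V₁; P₂ = P₁·(T₂/T₁) = 2130 kPa.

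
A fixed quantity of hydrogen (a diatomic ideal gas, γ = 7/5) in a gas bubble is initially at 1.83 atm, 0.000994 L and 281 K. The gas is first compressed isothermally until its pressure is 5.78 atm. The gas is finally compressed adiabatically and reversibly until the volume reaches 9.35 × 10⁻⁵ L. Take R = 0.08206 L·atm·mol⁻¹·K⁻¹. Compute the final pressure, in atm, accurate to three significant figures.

Isothermal, so P V is constant: T₂ = T₁; V₂ = V₁·(P₁/P₂) = 0.0003147 L.
Reversible adiabatic, γ = 7/5: T₃ = T₂·(V₂/V₃)^(γ−1) = 456.6 K; P₃ = P₂·(V₂/V₃)^γ = 31.61 atm.

P₃ ≈ 31.6 atm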